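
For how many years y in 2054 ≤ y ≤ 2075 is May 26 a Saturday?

4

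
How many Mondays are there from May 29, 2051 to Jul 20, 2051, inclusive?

8

May 29, 2051 is a Monday.
From May 29, 2051 to Jul 20, 2051 is 53 days inclusive.
53 = 7 × 7 + 4, so there are 7 full weeks plus 4 extra days.
Each full week contributes one Monday: 7 so far.
The 4 extra days are Monday, Tuesday, Wednesday, Thursday — 1 of them qualifies.
Total: 7 + 1 = 8.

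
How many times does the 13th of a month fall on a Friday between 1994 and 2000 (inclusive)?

11

Friday-the-13ths by year:
1994: May
1995: Jan, Oct
1996: Sep, Dec
1997: Jun
1998: Feb, Mar, Nov
1999: Aug
2000: Oct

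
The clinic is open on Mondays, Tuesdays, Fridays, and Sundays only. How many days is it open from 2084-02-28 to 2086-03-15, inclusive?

427

2084-02-28 is a Monday.
From 2084-02-28 to 2086-03-15 is 747 days inclusive.
747 = 7 × 106 + 5, so there are 106 full weeks plus 5 extra days.
Each full week contributes 4 days from the set (Mon, Tue, Fri, Sun): 106 × 4 = 424.
The 5 extra days are Mon, Tue, Wed, Thu, Fri — 3 of them qualify.
Total: 424 + 3 = 427.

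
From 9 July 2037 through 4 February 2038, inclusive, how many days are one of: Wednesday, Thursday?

61

9 July 2037 is a Thursday.
That's 211 days from start to end, counting both.
211 = 7 × 30 + 1, so there are 30 full weeks plus 1 extra day.
Each full week contributes 2 days from the set (Wed, Thu): 30 × 2 = 60.
The 1 extra day is Thursday — 1 of them qualifies.
Total: 60 + 1 = 61.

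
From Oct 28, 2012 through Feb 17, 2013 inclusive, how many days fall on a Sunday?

Oct 28, 2012 is a Sunday.
From Oct 28, 2012 to Feb 17, 2013 is 113 days inclusive.
113 = 7 × 16 + 1, so there are 16 full weeks plus 1 extra day.
Each full week contributes one Sunday: 16 so far.
The 1 extra day is Sun — 1 of them qualifies.
Total: 16 + 1 = 17.

17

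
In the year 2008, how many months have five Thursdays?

4

A month has five Thursdays exactly when Thursday falls within its first (length − 28) days.
Jan: 31 days, starts Tue → 5 of Tue, Wed, Thu ✓
Feb: 29 days, starts Fri → 5 of Fri
Mar: 31 days, starts Sat → 5 of Sat, Sun, Mon
Apr: 30 days, starts Tue → 5 of Tue, Wed
May: 31 days, starts Thu → 5 of Thu, Fri, Sat ✓
Jun: 30 days, starts Sun → 5 of Sun, Mon
Jul: 31 days, starts Tue → 5 of Tue, Wed, Thu ✓
Aug: 31 days, starts Fri → 5 of Fri, Sat, Sun
Sep: 30 days, starts Mon → 5 of Mon, Tue
Oct: 31 days, starts Wed → 5 of Wed, Thu, Fri ✓
Nov: 30 days, starts Sat → 5 of Sat, Sun
Dec: 31 days, starts Mon → 5 of Mon, Tue, Wed
Months with five Thursdays: Jan, May, Jul, Oct.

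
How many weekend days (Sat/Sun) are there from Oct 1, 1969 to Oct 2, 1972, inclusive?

Oct 1, 1969 is a Wednesday.
That's 1098 days from start to end, counting both.
1098 = 7 × 156 + 6, so there are 156 full weeks plus 6 extra days.
Each full week contributes 2 weekend days (Sat, Sun): 156 × 2 = 312.
The 6 extra days are Wednesday, Thursday, Friday, Saturday, Sunday, Monday — 2 of them qualify.
Total: 312 + 2 = 314.

314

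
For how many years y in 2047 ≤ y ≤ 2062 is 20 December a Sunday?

2

Day of week of December 20 in each year:
2047: Fri, 2048: Sun ✓, 2049: Mon, 2050: Tue, 2051: Wed, 2052: Fri, 2053: Sat, 2054: Sun ✓, 2055: Mon, 2056: Wed, 2057: Thu, 2058: Fri, 2059: Sat, 2060: Mon, 2061: Tue, 2062: Wed
Sundays: 2048, 2054.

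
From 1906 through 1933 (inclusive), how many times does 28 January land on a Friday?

Day of week of January 28 in each year:
1906: Sun, 1907: Mon, 1908: Tue, 1909: Thu, 1910: Fri ✓, 1911: Sat, 1912: Sun, 1913: Tue, 1914: Wed, 1915: Thu, 1916: Fri ✓, 1917: Sun, 1918: Mon, 1919: Tue, 1920: Wed, 1921: Fri ✓, 1922: Sat, 1923: Sun, 1924: Mon, 1925: Wed, 1926: Thu, 1927: Fri ✓, 1928: Sat, 1929: Mon, 1930: Tue, 1931: Wed, 1932: Thu, 1933: Sat
Fridays: 1910, 1916, 1921, 1927.

4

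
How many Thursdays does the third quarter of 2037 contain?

13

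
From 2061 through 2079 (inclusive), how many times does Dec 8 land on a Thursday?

Day of week of December 8 in each year:
2061: Thu ✓, 2062: Fri, 2063: Sat, 2064: Mon, 2065: Tue, 2066: Wed, 2067: Thu ✓, 2068: Sat, 2069: Sun, 2070: Mon, 2071: Tue, 2072: Thu ✓, 2073: Fri, 2074: Sat, 2075: Sun, 2076: Tue, 2077: Wed, 2078: Thu ✓, 2079: Fri
Thursdays: 2061, 2067, 2072, 2078.

4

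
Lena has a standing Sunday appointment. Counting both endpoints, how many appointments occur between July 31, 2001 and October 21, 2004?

168 Sundays

July 31, 2001 is a Tuesday.
That's 1179 days from start to end, counting both.
1179 = 7 × 168 + 3, so there are 168 full weeks plus 3 extra days.
Each full week contributes one Sunday: 168 so far.
The 3 extra days are Tuesday, Wednesday, Thursday — none qualify.
Total: 168 + 0 = 168.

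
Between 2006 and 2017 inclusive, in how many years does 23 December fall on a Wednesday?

Day of week of December 23 in each year:
2006: Sat, 2007: Sun, 2008: Tue, 2009: Wed ✓, 2010: Thu, 2011: Fri, 2012: Sun, 2013: Mon, 2014: Tue, 2015: Wed ✓, 2016: Fri, 2017: Sat
Wednesdays: 2009, 2015.

2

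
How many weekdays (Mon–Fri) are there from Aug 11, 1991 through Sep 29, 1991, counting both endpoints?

35

Aug 11, 1991 is a Sunday.
The range spans 50 days (inclusive of both endpoints).
50 = 7 × 7 + 1, so there are 7 full weeks plus 1 extra day.
Each full week contributes 5 weekdays (Mon–Fri): 7 × 5 = 35.
The 1 extra day is Sun — none qualify.
Total: 35 + 0 = 35.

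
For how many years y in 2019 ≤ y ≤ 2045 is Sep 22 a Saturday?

Day of week of September 22 in each year:
2019: Sun, 2020: Tue, 2021: Wed, 2022: Thu, 2023: Fri, 2024: Sun, 2025: Mon, 2026: Tue, 2027: Wed, 2028: Fri, 2029: Sat ✓, 2030: Sun, 2031: Mon, 2032: Wed, 2033: Thu, 2034: Fri, 2035: Sat ✓, 2036: Mon, 2037: Tue, 2038: Wed, 2039: Thu, 2040: Sat ✓, 2041: Sun, 2042: Mon, 2043: Tue, 2044: Thu, 2045: Fri
Saturdays: 2029, 2035, 2040.

3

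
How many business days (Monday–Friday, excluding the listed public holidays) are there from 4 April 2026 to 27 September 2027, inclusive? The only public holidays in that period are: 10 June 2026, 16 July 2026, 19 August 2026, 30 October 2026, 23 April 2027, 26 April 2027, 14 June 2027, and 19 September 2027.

4 April 2026 is a Saturday.
From 4 April 2026 to 27 September 2027 is 542 days inclusive.
542 = 7 × 77 + 3, so there are 77 full weeks plus 3 extra days.
Each full week contributes 5 weekdays (Mon–Fri): 77 × 5 = 385.
The 3 extra days are Sat, Sun, Mon — 1 of them qualifies.
Total: 385 + 1 = 386.
Holidays: 10 June 2026 (Wed); 16 July 2026 (Thu); 19 August 2026 (Wed); 30 October 2026 (Fri); 23 April 2027 (Fri); 26 April 2027 (Mon); 14 June 2027 (Mon); 19 September 2027 (Sun).
7 of the 8 holidays fall on weekdays; the rest are weekends and were already excluded.
Business days: 386 − 7 = 379.

379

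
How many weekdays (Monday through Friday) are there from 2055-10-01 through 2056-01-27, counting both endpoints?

85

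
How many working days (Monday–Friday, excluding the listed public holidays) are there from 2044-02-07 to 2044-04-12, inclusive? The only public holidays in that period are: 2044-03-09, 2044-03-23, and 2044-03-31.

2044-02-07 is a Sunday.
The range spans 66 days (inclusive of both endpoints).
66 = 7 × 9 + 3, so there are 9 full weeks plus 3 extra days.
Each full week contributes 5 weekdays (Mon–Fri): 9 × 5 = 45.
The 3 extra days are Sunday, Monday, Tuesday — 2 of them qualify.
Total: 45 + 2 = 47.
Holidays: 2044-03-09 (Wed); 2044-03-23 (Wed); 2044-03-31 (Thu).
All 3 holidays fall on weekdays, so subtract 3.
Business days: 47 − 3 = 44.

44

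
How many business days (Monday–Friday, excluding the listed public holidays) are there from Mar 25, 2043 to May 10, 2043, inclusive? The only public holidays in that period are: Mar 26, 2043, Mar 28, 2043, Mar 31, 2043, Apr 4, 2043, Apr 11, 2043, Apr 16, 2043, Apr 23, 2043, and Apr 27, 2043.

28 business days

Mar 25, 2043 is a Wednesday.
That's 47 days from start to end, counting both.
47 = 7 × 6 + 5, so there are 6 full weeks plus 5 extra days.
Each full week contributes 5 weekdays (Mon–Fri): 6 × 5 = 30.
The 5 extra days are Wednesday, Thursday, Friday, Saturday, Sunday — 3 of them qualify.
Total: 30 + 3 = 33.
Holidays: Mar 26, 2043 (Thu); Mar 28, 2043 (Sat); Mar 31, 2043 (Tue); Apr 4, 2043 (Sat); Apr 11, 2043 (Sat); Apr 16, 2043 (Thu); Apr 23, 2043 (Thu); Apr 27, 2043 (Mon).
5 of the 8 holidays fall on weekdays; the rest are weekends and were already excluded.
Business days: 33 − 5 = 28.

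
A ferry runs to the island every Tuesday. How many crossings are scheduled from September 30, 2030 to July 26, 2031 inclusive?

September 30, 2030 is a Monday.
From September 30, 2030 to July 26, 2031 is 300 days inclusive.
300 = 7 × 42 + 6, so there are 42 full weeks plus 6 extra days.
Each full week contributes one Tuesday: 42 so far.
The 6 extra days are Mon, Tue, Wed, Thu, Fri, Sat — 1 of them qualifies.
Total: 42 + 1 = 43.

43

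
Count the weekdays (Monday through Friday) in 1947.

261

1947-01-01 is a Wednesday.
That's 365 days from start to end, counting both.
365 = 7 × 52 + 1, so there are 52 full weeks plus 1 extra day.
Each full week contributes 5 weekdays (Mon–Fri): 52 × 5 = 260.
The 1 extra day is Wednesday — 1 of them qualifies.
Total: 260 + 1 = 261.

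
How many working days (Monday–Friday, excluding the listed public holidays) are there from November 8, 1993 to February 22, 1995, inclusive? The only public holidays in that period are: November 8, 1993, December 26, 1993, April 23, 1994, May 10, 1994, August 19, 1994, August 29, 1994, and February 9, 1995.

333 working days

November 8, 1993 is a Monday.
That's 472 days from start to end, counting both.
472 = 7 × 67 + 3, so there are 67 full weeks plus 3 extra days.
Each full week contributes 5 weekdays (Mon–Fri): 67 × 5 = 335.
The 3 extra days are Mon, Tue, Wed — 3 of them qualify.
Total: 335 + 3 = 338.
Holidays: November 8, 1993 (Mon); December 26, 1993 (Sun); April 23, 1994 (Sat); May 10, 1994 (Tue); August 19, 1994 (Fri); August 29, 1994 (Mon); February 9, 1995 (Thu).
5 of the 7 holidays fall on weekdays; the rest are weekends and were already excluded.
Business days: 338 − 5 = 333.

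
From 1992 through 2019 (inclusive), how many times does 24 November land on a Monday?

Day of week of November 24 in each year:
1992: Tue, 1993: Wed, 1994: Thu, 1995: Fri, 1996: Sun, 1997: Mon ✓, 1998: Tue, 1999: Wed, 2000: Fri, 2001: Sat, 2002: Sun, 2003: Mon ✓, 2004: Wed, 2005: Thu, 2006: Fri, 2007: Sat, 2008: Mon ✓, 2009: Tue, 2010: Wed, 2011: Thu, 2012: Sat, 2013: Sun, 2014: Mon ✓, 2015: Tue, 2016: Thu, 2017: Fri, 2018: Sat, 2019: Sun
Mondays: 1997, 2003, 2008, 2014.

4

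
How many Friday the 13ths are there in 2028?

The 13th falls on a Friday when the month's 13th has weekday Fri.
Jan 13 is Thu; Feb 13 is Sun; Mar 13 is Mon; Apr 13 is Thu; May 13 is Sat; Jun 13 is Tue; Jul 13 is Thu; Aug 13 is Sun; Sep 13 is Wed; Oct 13 is Fri ✓; Nov 13 is Mon; Dec 13 is Wed.
Friday the 13ths: Oct.

1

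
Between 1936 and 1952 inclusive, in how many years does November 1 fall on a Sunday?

2

Day of week of November 1 in each year:
1936: Sun ✓, 1937: Mon, 1938: Tue, 1939: Wed, 1940: Fri, 1941: Sat, 1942: Sun ✓, 1943: Mon, 1944: Wed, 1945: Thu, 1946: Fri, 1947: Sat, 1948: Mon, 1949: Tue, 1950: Wed, 1951: Thu, 1952: Sat
Sundays: 1936, 1942.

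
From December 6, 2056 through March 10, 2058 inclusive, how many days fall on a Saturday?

66

December 6, 2056 is a Wednesday.
From December 6, 2056 to March 10, 2058 is 460 days inclusive.
460 = 7 × 65 + 5, so there are 65 full weeks plus 5 extra days.
Each full week contributes one Saturday: 65 so far.
The 5 extra days are Wednesday, Thursday, Friday, Saturday, Sunday — 1 of them qualifies.
Total: 65 + 1 = 66.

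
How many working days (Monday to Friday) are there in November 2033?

November 1, 2033 is a Tuesday.
The range spans 30 days (inclusive of both endpoints).
30 = 7 × 4 + 2, so there are 4 full weeks plus 2 extra days.
Each full week contributes 5 weekdays (Mon–Fri): 4 × 5 = 20.
The 2 extra days are Tuesday, Wednesday — 2 of them qualify.
Total: 20 + 2 = 22.

22 weekdays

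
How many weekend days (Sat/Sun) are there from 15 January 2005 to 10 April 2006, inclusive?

130

15 January 2005 is a Saturday.
From 15 January 2005 to 10 April 2006 is 451 days inclusive.
451 = 7 × 64 + 3, so there are 64 full weeks plus 3 extra days.
Each full week contributes 2 weekend days (Sat, Sun): 64 × 2 = 128.
The 3 extra days are Sat, Sun, Mon — 2 of them qualify.
Total: 128 + 2 = 130.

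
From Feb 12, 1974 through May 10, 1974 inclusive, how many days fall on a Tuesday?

13

Feb 12, 1974 is a Tuesday.
The range spans 88 days (inclusive of both endpoints).
88 = 7 × 12 + 4, so there are 12 full weeks plus 4 extra days.
Each full week contributes one Tuesday: 12 so far.
The 4 extra days are Tuesday, Wednesday, Thursday, Friday — 1 of them qualifies.
Total: 12 + 1 = 13.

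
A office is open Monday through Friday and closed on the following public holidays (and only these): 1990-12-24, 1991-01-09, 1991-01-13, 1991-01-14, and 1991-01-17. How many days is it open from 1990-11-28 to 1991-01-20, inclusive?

34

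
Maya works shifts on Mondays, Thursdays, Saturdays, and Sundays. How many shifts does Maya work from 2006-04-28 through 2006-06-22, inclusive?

2006-04-28 is a Friday.
The range spans 56 days (inclusive of both endpoints).
56 = 7 × 8, so the span is exactly 8 full weeks.
Each full week contributes 4 days from the set (Mon, Thu, Sat, Sun): 8 × 4 = 32.
Total: 32.

32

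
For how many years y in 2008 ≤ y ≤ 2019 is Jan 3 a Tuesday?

Day of week of January 3 in each year:
2008: Thu, 2009: Sat, 2010: Sun, 2011: Mon, 2012: Tue ✓, 2013: Thu, 2014: Fri, 2015: Sat, 2016: Sun, 2017: Tue ✓, 2018: Wed, 2019: Thu
Tuesdays: 2012, 2017.

2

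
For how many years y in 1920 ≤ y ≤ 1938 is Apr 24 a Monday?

Day of week of April 24 in each year:
1920: Sat, 1921: Sun, 1922: Mon ✓, 1923: Tue, 1924: Thu, 1925: Fri, 1926: Sat, 1927: Sun, 1928: Tue, 1929: Wed, 1930: Thu, 1931: Fri, 1932: Sun, 1933: Mon ✓, 1934: Tue, 1935: Wed, 1936: Fri, 1937: Sat, 1938: Sun
Mondays: 1922, 1933.

2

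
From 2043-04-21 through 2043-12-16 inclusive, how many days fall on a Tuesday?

35 Tuesdays

2043-04-21 is a Tuesday.
That's 240 days from start to end, counting both.
240 = 7 × 34 + 2, so there are 34 full weeks plus 2 extra days.
Each full week contributes one Tuesday: 34 so far.
The 2 extra days are Tue, Wed — 1 of them qualifies.
Total: 34 + 1 = 35.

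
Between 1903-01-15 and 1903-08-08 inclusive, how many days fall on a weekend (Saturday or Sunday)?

1903-01-15 is a Thursday.
The range spans 206 days (inclusive of both endpoints).
206 = 7 × 29 + 3, so there are 29 full weeks plus 3 extra days.
Each full week contributes 2 weekend days (Sat, Sun): 29 × 2 = 58.
The 3 extra days are Thursday, Friday, Saturday — 1 of them qualifies.
Total: 58 + 1 = 59.

59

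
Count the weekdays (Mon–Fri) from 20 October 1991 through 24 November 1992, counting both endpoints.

287 weekdays

20 October 1991 is a Sunday.
From 20 October 1991 to 24 November 1992 is 402 days inclusive.
402 = 7 × 57 + 3, so there are 57 full weeks plus 3 extra days.
Each full week contributes 5 weekdays (Mon–Fri): 57 × 5 = 285.
The 3 extra days are Sunday, Monday, Tuesday — 2 of them qualify.
Total: 285 + 2 = 287.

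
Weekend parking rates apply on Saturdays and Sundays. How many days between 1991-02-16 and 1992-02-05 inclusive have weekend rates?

1991-02-16 is a Saturday.
From 1991-02-16 to 1992-02-05 is 355 days inclusive.
355 = 7 × 50 + 5, so there are 50 full weeks plus 5 extra days.
Each full week contributes 2 weekend days (Sat, Sun): 50 × 2 = 100.
The 5 extra days are Sat, Sun, Mon, Tue, Wed — 2 of them qualify.
Total: 100 + 2 = 102.

102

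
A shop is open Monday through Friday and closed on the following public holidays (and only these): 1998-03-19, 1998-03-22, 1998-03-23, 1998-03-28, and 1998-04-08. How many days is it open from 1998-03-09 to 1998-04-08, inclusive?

1998-03-09 is a Monday.
The range spans 31 days (inclusive of both endpoints).
31 = 7 × 4 + 3, so there are 4 full weeks plus 3 extra days.
Each full week contributes 5 weekdays (Mon–Fri): 4 × 5 = 20.
The 3 extra days are Mon, Tue, Wed — 3 of them qualify.
Total: 20 + 3 = 23.
Holidays: 1998-03-19 (Thu); 1998-03-22 (Sun); 1998-03-23 (Mon); 1998-03-28 (Sat); 1998-04-08 (Wed).
3 of the 5 holidays fall on weekdays; the rest are weekends and were already excluded.
Business days: 23 − 3 = 20.

20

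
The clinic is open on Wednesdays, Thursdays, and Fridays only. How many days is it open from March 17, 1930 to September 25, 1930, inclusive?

March 17, 1930 is a Monday.
The range spans 193 days (inclusive of both endpoints).
193 = 7 × 27 + 4, so there are 27 full weeks plus 4 extra days.
Each full week contributes 3 days from the set (Wed, Thu, Fri): 27 × 3 = 81.
The 4 extra days are Mon, Tue, Wed, Thu — 2 of them qualify.
Total: 81 + 2 = 83.

83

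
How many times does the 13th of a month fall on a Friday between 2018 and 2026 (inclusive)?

16

Friday-the-13ths by year:
2018: Apr, Jul
2019: Sep, Dec
2020: Mar, Nov
2021: Aug
2022: May
2023: Jan, Oct
2024: Sep, Dec
2025: Jun
2026: Feb, Mar, Nov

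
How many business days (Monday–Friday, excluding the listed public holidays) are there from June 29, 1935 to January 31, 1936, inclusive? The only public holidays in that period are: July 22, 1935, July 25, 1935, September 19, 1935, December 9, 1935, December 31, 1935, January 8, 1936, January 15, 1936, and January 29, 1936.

147

June 29, 1935 is a Saturday.
The range spans 217 days (inclusive of both endpoints).
217 = 7 × 31, so the span is exactly 31 full weeks.
Each full week contributes 5 weekdays (Mon–Fri): 31 × 5 = 155.
Total: 155.
Holidays: July 22, 1935 (Mon); July 25, 1935 (Thu); September 19, 1935 (Thu); December 9, 1935 (Mon); December 31, 1935 (Tue); January 8, 1936 (Wed); January 15, 1936 (Wed); January 29, 1936 (Wed).
All 8 holidays fall on weekdays, so subtract 8.
Business days: 155 − 8 = 147.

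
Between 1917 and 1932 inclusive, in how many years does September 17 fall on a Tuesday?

Day of week of September 17 in each year:
1917: Mon, 1918: Tue ✓, 1919: Wed, 1920: Fri, 1921: Sat, 1922: Sun, 1923: Mon, 1924: Wed, 1925: Thu, 1926: Fri, 1927: Sat, 1928: Mon, 1929: Tue ✓, 1930: Wed, 1931: Thu, 1932: Sat
Tuesdays: 1918, 1929.

2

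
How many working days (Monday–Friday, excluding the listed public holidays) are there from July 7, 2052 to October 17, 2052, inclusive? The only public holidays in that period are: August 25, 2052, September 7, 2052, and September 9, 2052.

73 working days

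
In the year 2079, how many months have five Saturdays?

4

A month has five Saturdays exactly when Saturday falls within its first (length − 28) days.
Jan: 31 days, starts Sun → 5 of Sun, Mon, Tue
Feb: 28 days, starts Wed → 5 of (none)
Mar: 31 days, starts Wed → 5 of Wed, Thu, Fri
Apr: 30 days, starts Sat → 5 of Sat, Sun ✓
May: 31 days, starts Mon → 5 of Mon, Tue, Wed
Jun: 30 days, starts Thu → 5 of Thu, Fri
Jul: 31 days, starts Sat → 5 of Sat, Sun, Mon ✓
Aug: 31 days, starts Tue → 5 of Tue, Wed, Thu
Sep: 30 days, starts Fri → 5 of Fri, Sat ✓
Oct: 31 days, starts Sun → 5 of Sun, Mon, Tue
Nov: 30 days, starts Wed → 5 of Wed, Thu
Dec: 31 days, starts Fri → 5 of Fri, Sat, Sun ✓
Months with five Saturdays: Apr, Jul, Sep, Dec.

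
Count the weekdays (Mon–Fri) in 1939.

260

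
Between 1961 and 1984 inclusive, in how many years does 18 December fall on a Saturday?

4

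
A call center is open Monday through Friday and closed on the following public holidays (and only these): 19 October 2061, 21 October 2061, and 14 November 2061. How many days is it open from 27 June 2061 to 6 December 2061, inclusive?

27 June 2061 is a Monday.
From 27 June 2061 to 6 December 2061 is 163 days inclusive.
163 = 7 × 23 + 2, so there are 23 full weeks plus 2 extra days.
Each full week contributes 5 weekdays (Mon–Fri): 23 × 5 = 115.
The 2 extra days are Monday, Tuesday — 2 of them qualify.
Total: 115 + 2 = 117.
Holidays: 19 October 2061 (Wed); 21 October 2061 (Fri); 14 November 2061 (Mon).
All 3 holidays fall on weekdays, so subtract 3.
Business days: 117 − 3 = 114.

114 business days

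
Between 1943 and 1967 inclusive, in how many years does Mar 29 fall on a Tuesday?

4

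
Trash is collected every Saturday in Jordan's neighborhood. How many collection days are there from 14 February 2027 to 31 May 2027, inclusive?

15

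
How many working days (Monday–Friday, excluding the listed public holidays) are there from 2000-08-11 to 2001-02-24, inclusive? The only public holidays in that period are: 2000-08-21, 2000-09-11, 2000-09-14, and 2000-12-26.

137 working days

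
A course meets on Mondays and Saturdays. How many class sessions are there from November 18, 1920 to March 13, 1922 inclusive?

November 18, 1920 is a Thursday.
That's 481 days from start to end, counting both.
481 = 7 × 68 + 5, so there are 68 full weeks plus 5 extra days.
Each full week contributes 2 days from the set (Mon, Sat): 68 × 2 = 136.
The 5 extra days are Thu, Fri, Sat, Sun, Mon — 2 of them qualify.
Total: 136 + 2 = 138.

138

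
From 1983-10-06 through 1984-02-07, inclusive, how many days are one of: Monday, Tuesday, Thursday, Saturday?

72

1983-10-06 is a Thursday.
That's 125 days from start to end, counting both.
125 = 7 × 17 + 6, so there are 17 full weeks plus 6 extra days.
Each full week contributes 4 days from the set (Mon, Tue, Thu, Sat): 17 × 4 = 68.
The 6 extra days are Thursday, Friday, Saturday, Sunday, Monday, Tuesday — 4 of them qualify.
Total: 68 + 4 = 72.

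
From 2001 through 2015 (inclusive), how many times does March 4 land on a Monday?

Day of week of March 4 in each year:
2001: Sun, 2002: Mon ✓, 2003: Tue, 2004: Thu, 2005: Fri, 2006: Sat, 2007: Sun, 2008: Tue, 2009: Wed, 2010: Thu, 2011: Fri, 2012: Sun, 2013: Mon ✓, 2014: Tue, 2015: Wed
Mondays: 2002, 2013.

2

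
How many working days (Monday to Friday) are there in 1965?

261 weekdays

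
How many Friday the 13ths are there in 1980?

The 13th falls on a Friday when the month's 13th has weekday Fri.
Jan 13 is Sun; Feb 13 is Wed; Mar 13 is Thu; Apr 13 is Sun; May 13 is Tue; Jun 13 is Fri ✓; Jul 13 is Sun; Aug 13 is Wed; Sep 13 is Sat; Oct 13 is Mon; Nov 13 is Thu; Dec 13 is Sat.
Friday the 13ths: Jun.

1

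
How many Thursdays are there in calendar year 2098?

52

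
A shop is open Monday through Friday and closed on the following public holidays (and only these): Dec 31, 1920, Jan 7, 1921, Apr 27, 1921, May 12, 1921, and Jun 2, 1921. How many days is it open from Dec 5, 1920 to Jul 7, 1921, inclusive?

149 working days

Dec 5, 1920 is a Sunday.
The range spans 215 days (inclusive of both endpoints).
215 = 7 × 30 + 5, so there are 30 full weeks plus 5 extra days.
Each full week contributes 5 weekdays (Mon–Fri): 30 × 5 = 150.
The 5 extra days are Sunday, Monday, Tuesday, Wednesday, Thursday — 4 of them qualify.
Total: 150 + 4 = 154.
Holidays: Dec 31, 1920 (Fri); Jan 7, 1921 (Fri); Apr 27, 1921 (Wed); May 12, 1921 (Thu); Jun 2, 1921 (Thu).
All 5 holidays fall on weekdays, so subtract 5.
Business days: 154 − 5 = 149.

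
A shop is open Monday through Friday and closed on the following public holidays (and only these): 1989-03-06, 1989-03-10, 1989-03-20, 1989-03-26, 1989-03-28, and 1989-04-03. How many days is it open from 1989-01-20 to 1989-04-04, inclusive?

1989-01-20 is a Friday.
That's 75 days from start to end, counting both.
75 = 7 × 10 + 5, so there are 10 full weeks plus 5 extra days.
Each full week contributes 5 weekdays (Mon–Fri): 10 × 5 = 50.
The 5 extra days are Friday, Saturday, Sunday, Monday, Tuesday — 3 of them qualify.
Total: 50 + 3 = 53.
Holidays: 1989-03-06 (Mon); 1989-03-10 (Fri); 1989-03-20 (Mon); 1989-03-26 (Sun); 1989-03-28 (Tue); 1989-04-03 (Mon).
5 of the 6 holidays fall on weekdays; the rest are weekends and were already excluded.
Business days: 53 − 5 = 48.

48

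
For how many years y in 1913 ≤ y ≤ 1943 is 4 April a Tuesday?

Day of week of April 4 in each year:
1913: Fri, 1914: Sat, 1915: Sun, 1916: Tue ✓, 1917: Wed, 1918: Thu, 1919: Fri, 1920: Sun, 1921: Mon, 1922: Tue ✓, 1923: Wed, 1924: Fri, 1925: Sat, 1926: Sun, 1927: Mon, 1928: Wed, 1929: Thu, 1930: Fri, 1931: Sat, 1932: Mon, 1933: Tue ✓, 1934: Wed, 1935: Thu, 1936: Sat, 1937: Sun, 1938: Mon, 1939: Tue ✓, 1940: Thu, 1941: Fri, 1942: Sat, 1943: Sun
Tuesdays: 1916, 1922, 1933, 1939.

4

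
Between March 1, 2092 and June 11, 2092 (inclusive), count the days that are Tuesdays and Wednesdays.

March 1, 2092 is a Saturday.
That's 103 days from start to end, counting both.
103 = 7 × 14 + 5, so there are 14 full weeks plus 5 extra days.
Each full week contributes 2 days from the set (Tue, Wed): 14 × 2 = 28.
The 5 extra days are Saturday, Sunday, Monday, Tuesday, Wednesday — 2 of them qualify.
Total: 28 + 2 = 30.

30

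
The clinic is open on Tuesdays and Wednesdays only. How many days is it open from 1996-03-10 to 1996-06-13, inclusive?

1996-03-10 is a Sunday.
From 1996-03-10 to 1996-06-13 is 96 days inclusive.
96 = 7 × 13 + 5, so there are 13 full weeks plus 5 extra days.
Each full week contributes 2 days from the set (Tue, Wed): 13 × 2 = 26.
The 5 extra days are Sun, Mon, Tue, Wed, Thu — 2 of them qualify.
Total: 26 + 2 = 28.

28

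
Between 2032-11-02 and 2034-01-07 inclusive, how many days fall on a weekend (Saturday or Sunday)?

2032-11-02 is a Tuesday.
The range spans 432 days (inclusive of both endpoints).
432 = 7 × 61 + 5, so there are 61 full weeks plus 5 extra days.
Each full week contributes 2 weekend days (Sat, Sun): 61 × 2 = 122.
The 5 extra days are Tuesday, Wednesday, Thursday, Friday, Saturday — 1 of them qualifies.
Total: 122 + 1 = 123.

123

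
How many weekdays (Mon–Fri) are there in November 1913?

November 1, 1913 is a Saturday.
That's 30 days from start to end, counting both.
30 = 7 × 4 + 2, so there are 4 full weeks plus 2 extra days.
Each full week contributes 5 weekdays (Mon–Fri): 4 × 5 = 20.
The 2 extra days are Sat, Sun — none qualify.
Total: 20 + 0 = 20.

20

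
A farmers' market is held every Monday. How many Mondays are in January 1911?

5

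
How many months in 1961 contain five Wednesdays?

A month has five Wednesdays exactly when Wednesday falls within its first (length − 28) days.
Jan: 31 days, starts Sun → 5 of Sun, Mon, Tue
Feb: 28 days, starts Wed → 5 of (none)
Mar: 31 days, starts Wed → 5 of Wed, Thu, Fri ✓
Apr: 30 days, starts Sat → 5 of Sat, Sun
May: 31 days, starts Mon → 5 of Mon, Tue, Wed ✓
Jun: 30 days, starts Thu → 5 of Thu, Fri
Jul: 31 days, starts Sat → 5 of Sat, Sun, Mon
Aug: 31 days, starts Tue → 5 of Tue, Wed, Thu ✓
Sep: 30 days, starts Fri → 5 of Fri, Sat
Oct: 31 days, starts Sun → 5 of Sun, Mon, Tue
Nov: 30 days, starts Wed → 5 of Wed, Thu ✓
Dec: 31 days, starts Fri → 5 of Fri, Sat, Sun
Months with five Wednesdays: Mar, May, Aug, Nov.

4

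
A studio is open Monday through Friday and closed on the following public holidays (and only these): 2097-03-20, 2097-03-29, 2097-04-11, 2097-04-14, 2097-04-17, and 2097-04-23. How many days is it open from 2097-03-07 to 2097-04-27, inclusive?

2097-03-07 is a Thursday.
The range spans 52 days (inclusive of both endpoints).
52 = 7 × 7 + 3, so there are 7 full weeks plus 3 extra days.
Each full week contributes 5 weekdays (Mon–Fri): 7 × 5 = 35.
The 3 extra days are Thursday, Friday, Saturday — 2 of them qualify.
Total: 35 + 2 = 37.
Holidays: 2097-03-20 (Wed); 2097-03-29 (Fri); 2097-04-11 (Thu); 2097-04-14 (Sun); 2097-04-17 (Wed); 2097-04-23 (Tue).
5 of the 6 holidays fall on weekdays; the rest are weekends and were already excluded.
Business days: 37 − 5 = 32.

32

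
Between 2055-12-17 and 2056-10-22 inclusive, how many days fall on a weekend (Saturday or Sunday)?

90

2055-12-17 is a Friday.
From 2055-12-17 to 2056-10-22 is 311 days inclusive.
311 = 7 × 44 + 3, so there are 44 full weeks plus 3 extra days.
Each full week contributes 2 weekend days (Sat, Sun): 44 × 2 = 88.
The 3 extra days are Fri, Sat, Sun — 2 of them qualify.
Total: 88 + 2 = 90.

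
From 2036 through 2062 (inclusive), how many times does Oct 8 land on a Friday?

4

Day of week of October 8 in each year:
2036: Wed, 2037: Thu, 2038: Fri ✓, 2039: Sat, 2040: Mon, 2041: Tue, 2042: Wed, 2043: Thu, 2044: Sat, 2045: Sun, 2046: Mon, 2047: Tue, 2048: Thu, 2049: Fri ✓, 2050: Sat, 2051: Sun, 2052: Tue, 2053: Wed, 2054: Thu, 2055: Fri ✓, 2056: Sun, 2057: Mon, 2058: Tue, 2059: Wed, 2060: Fri ✓, 2061: Sat, 2062: Sun
Fridays: 2038, 2049, 2055, 2060.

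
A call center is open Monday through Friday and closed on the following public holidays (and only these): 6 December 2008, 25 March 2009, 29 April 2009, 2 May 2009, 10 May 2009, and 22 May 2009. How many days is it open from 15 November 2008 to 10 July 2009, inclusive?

167 business days

15 November 2008 is a Saturday.
From 15 November 2008 to 10 July 2009 is 238 days inclusive.
238 = 7 × 34, so the span is exactly 34 full weeks.
Each full week contributes 5 weekdays (Mon–Fri): 34 × 5 = 170.
Total: 170.
Holidays: 6 December 2008 (Sat); 25 March 2009 (Wed); 29 April 2009 (Wed); 2 May 2009 (Sat); 10 May 2009 (Sun); 22 May 2009 (Fri).
3 of the 6 holidays fall on weekdays; the rest are weekends and were already excluded.
Business days: 170 − 3 = 167.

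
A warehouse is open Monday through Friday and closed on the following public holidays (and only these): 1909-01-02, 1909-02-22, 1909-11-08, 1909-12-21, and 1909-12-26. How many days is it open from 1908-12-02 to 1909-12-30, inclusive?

1908-12-02 is a Wednesday.
The range spans 394 days (inclusive of both endpoints).
394 = 7 × 56 + 2, so there are 56 full weeks plus 2 extra days.
Each full week contributes 5 weekdays (Mon–Fri): 56 × 5 = 280.
The 2 extra days are Wed, Thu — 2 of them qualify.
Total: 280 + 2 = 282.
Holidays: 1909-01-02 (Sat); 1909-02-22 (Mon); 1909-11-08 (Mon); 1909-12-21 (Tue); 1909-12-26 (Sun).
3 of the 5 holidays fall on weekdays; the rest are weekends and were already excluded.
Business days: 282 − 3 = 279.

279 working days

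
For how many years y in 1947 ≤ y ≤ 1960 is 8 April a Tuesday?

3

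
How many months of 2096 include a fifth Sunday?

5

A month has five Sundays exactly when Sunday falls within its first (length − 28) days.
Jan: 31 days, starts Sun → 5 of Sun, Mon, Tue ✓
Feb: 29 days, starts Wed → 5 of Wed
Mar: 31 days, starts Thu → 5 of Thu, Fri, Sat
Apr: 30 days, starts Sun → 5 of Sun, Mon ✓
May: 31 days, starts Tue → 5 of Tue, Wed, Thu
Jun: 30 days, starts Fri → 5 of Fri, Sat
Jul: 31 days, starts Sun → 5 of Sun, Mon, Tue ✓
Aug: 31 days, starts Wed → 5 of Wed, Thu, Fri
Sep: 30 days, starts Sat → 5 of Sat, Sun ✓
Oct: 31 days, starts Mon → 5 of Mon, Tue, Wed
Nov: 30 days, starts Thu → 5 of Thu, Fri
Dec: 31 days, starts Sat → 5 of Sat, Sun, Mon ✓
Months with five Sundays: Jan, Apr, Jul, Sep, Dec.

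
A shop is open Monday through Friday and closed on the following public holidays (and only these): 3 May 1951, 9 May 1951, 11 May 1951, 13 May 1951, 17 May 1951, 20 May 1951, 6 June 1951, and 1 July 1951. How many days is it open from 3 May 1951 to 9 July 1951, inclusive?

3 May 1951 is a Thursday.
The range spans 68 days (inclusive of both endpoints).
68 = 7 × 9 + 5, so there are 9 full weeks plus 5 extra days.
Each full week contributes 5 weekdays (Mon–Fri): 9 × 5 = 45.
The 5 extra days are Thu, Fri, Sat, Sun, Mon — 3 of them qualify.
Total: 45 + 3 = 48.
Holidays: 3 May 1951 (Thu); 9 May 1951 (Wed); 11 May 1951 (Fri); 13 May 1951 (Sun); 17 May 1951 (Thu); 20 May 1951 (Sun); 6 June 1951 (Wed); 1 July 1951 (Sun).
5 of the 8 holidays fall on weekdays; the rest are weekends and were already excluded.
Business days: 48 − 5 = 43.

43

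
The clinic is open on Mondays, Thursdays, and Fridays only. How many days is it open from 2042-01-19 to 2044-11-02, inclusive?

436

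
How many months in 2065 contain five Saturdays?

A month has five Saturdays exactly when Saturday falls within its first (length − 28) days.
Jan: 31 days, starts Thu → 5 of Thu, Fri, Sat ✓
Feb: 28 days, starts Sun → 5 of (none)
Mar: 31 days, starts Sun → 5 of Sun, Mon, Tue
Apr: 30 days, starts Wed → 5 of Wed, Thu
May: 31 days, starts Fri → 5 of Fri, Sat, Sun ✓
Jun: 30 days, starts Mon → 5 of Mon, Tue
Jul: 31 days, starts Wed → 5 of Wed, Thu, Fri
Aug: 31 days, starts Sat → 5 of Sat, Sun, Mon ✓
Sep: 30 days, starts Tue → 5 of Tue, Wed
Oct: 31 days, starts Thu → 5 of Thu, Fri, Sat ✓
Nov: 30 days, starts Sun → 5 of Sun, Mon
Dec: 31 days, starts Tue → 5 of Tue, Wed, Thu
Months with five Saturdays: Jan, May, Aug, Oct.

4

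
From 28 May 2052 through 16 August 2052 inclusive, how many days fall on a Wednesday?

12 Wednesdays

28 May 2052 is a Tuesday.
From 28 May 2052 to 16 August 2052 is 81 days inclusive.
81 = 7 × 11 + 4, so there are 11 full weeks plus 4 extra days.
Each full week contributes one Wednesday: 11 so far.
The 4 extra days are Tue, Wed, Thu, Fri — 1 of them qualifies.
Total: 11 + 1 = 12.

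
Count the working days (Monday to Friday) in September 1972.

21

September 1, 1972 is a Friday.
That's 30 days from start to end, counting both.
30 = 7 × 4 + 2, so there are 4 full weeks plus 2 extra days.
Each full week contributes 5 weekdays (Mon–Fri): 4 × 5 = 20.
The 2 extra days are Fri, Sat — 1 of them qualifies.
Total: 20 + 1 = 21.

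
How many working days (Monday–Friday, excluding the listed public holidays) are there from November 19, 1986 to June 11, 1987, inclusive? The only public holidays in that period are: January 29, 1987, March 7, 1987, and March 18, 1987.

November 19, 1986 is a Wednesday.
From November 19, 1986 to June 11, 1987 is 205 days inclusive.
205 = 7 × 29 + 2, so there are 29 full weeks plus 2 extra days.
Each full week contributes 5 weekdays (Mon–Fri): 29 × 5 = 145.
The 2 extra days are Wed, Thu — 2 of them qualify.
Total: 145 + 2 = 147.
Holidays: January 29, 1987 (Thu); March 7, 1987 (Sat); March 18, 1987 (Wed).
2 of the 3 holidays fall on weekdays; the rest are weekends and were already excluded.
Business days: 147 − 2 = 145.

145 working days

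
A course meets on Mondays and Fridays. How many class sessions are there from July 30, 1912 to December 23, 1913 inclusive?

July 30, 1912 is a Tuesday.
That's 512 days from start to end, counting both.
512 = 7 × 73 + 1, so there are 73 full weeks plus 1 extra day.
Each full week contributes 2 days from the set (Mon, Fri): 73 × 2 = 146.
The 1 extra day is Tue — none qualify.
Total: 146 + 0 = 146.

146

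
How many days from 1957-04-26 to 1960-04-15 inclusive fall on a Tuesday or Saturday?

310

1957-04-26 is a Friday.
From 1957-04-26 to 1960-04-15 is 1086 days inclusive.
1086 = 7 × 155 + 1, so there are 155 full weeks plus 1 extra day.
Each full week contributes 2 days from the set (Tue, Sat): 155 × 2 = 310.
The 1 extra day is Friday — none qualify.
Total: 310 + 0 = 310.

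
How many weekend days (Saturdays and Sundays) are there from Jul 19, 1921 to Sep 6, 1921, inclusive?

14

Jul 19, 1921 is a Tuesday.
The range spans 50 days (inclusive of both endpoints).
50 = 7 × 7 + 1, so there are 7 full weeks plus 1 extra day.
Each full week contributes 2 weekend days (Sat, Sun): 7 × 2 = 14.
The 1 extra day is Tue — none qualify.
Total: 14 + 0 = 14.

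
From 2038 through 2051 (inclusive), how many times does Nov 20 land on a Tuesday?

Day of week of November 20 in each year:
2038: Sat, 2039: Sun, 2040: Tue ✓, 2041: Wed, 2042: Thu, 2043: Fri, 2044: Sun, 2045: Mon, 2046: Tue ✓, 2047: Wed, 2048: Fri, 2049: Sat, 2050: Sun, 2051: Mon
Tuesdays: 2040, 2046.

2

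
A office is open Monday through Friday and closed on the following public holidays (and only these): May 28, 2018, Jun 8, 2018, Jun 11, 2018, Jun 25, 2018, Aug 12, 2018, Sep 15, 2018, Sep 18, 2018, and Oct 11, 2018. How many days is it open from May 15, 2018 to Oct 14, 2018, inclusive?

103

May 15, 2018 is a Tuesday.
The range spans 153 days (inclusive of both endpoints).
153 = 7 × 21 + 6, so there are 21 full weeks plus 6 extra days.
Each full week contributes 5 weekdays (Mon–Fri): 21 × 5 = 105.
The 6 extra days are Tuesday, Wednesday, Thursday, Friday, Saturday, Sunday — 4 of them qualify.
Total: 105 + 4 = 109.
Holidays: May 28, 2018 (Mon); Jun 8, 2018 (Fri); Jun 11, 2018 (Mon); Jun 25, 2018 (Mon); Aug 12, 2018 (Sun); Sep 15, 2018 (Sat); Sep 18, 2018 (Tue); Oct 11, 2018 (Thu).
6 of the 8 holidays fall on weekdays; the rest are weekends and were already excluded.
Business days: 109 − 6 = 103.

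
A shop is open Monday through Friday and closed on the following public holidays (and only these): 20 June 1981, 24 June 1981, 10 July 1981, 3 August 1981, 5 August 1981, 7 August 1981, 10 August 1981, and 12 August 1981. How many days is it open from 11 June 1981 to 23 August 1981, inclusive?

11 June 1981 is a Thursday.
From 11 June 1981 to 23 August 1981 is 74 days inclusive.
74 = 7 × 10 + 4, so there are 10 full weeks plus 4 extra days.
Each full week contributes 5 weekdays (Mon–Fri): 10 × 5 = 50.
The 4 extra days are Thursday, Friday, Saturday, Sunday — 2 of them qualify.
Total: 50 + 2 = 52.
Holidays: 20 June 1981 (Sat); 24 June 1981 (Wed); 10 July 1981 (Fri); 3 August 1981 (Mon); 5 August 1981 (Wed); 7 August 1981 (Fri); 10 August 1981 (Mon); 12 August 1981 (Wed).
7 of the 8 holidays fall on weekdays; the rest are weekends and were already excluded.
Business days: 52 − 7 = 45.

45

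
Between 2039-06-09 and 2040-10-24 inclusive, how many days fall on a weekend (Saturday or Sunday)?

144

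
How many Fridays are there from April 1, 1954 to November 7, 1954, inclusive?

32

April 1, 1954 is a Thursday.
The range spans 221 days (inclusive of both endpoints).
221 = 7 × 31 + 4, so there are 31 full weeks plus 4 extra days.
Each full week contributes one Friday: 31 so far.
The 4 extra days are Thursday, Friday, Saturday, Sunday — 1 of them qualifies.
Total: 31 + 1 = 32.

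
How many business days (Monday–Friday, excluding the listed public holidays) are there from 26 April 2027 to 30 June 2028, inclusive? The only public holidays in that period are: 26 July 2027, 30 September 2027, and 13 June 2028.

307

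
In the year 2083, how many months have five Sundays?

4

A month has five Sundays exactly when Sunday falls within its first (length − 28) days.
Jan: 31 days, starts Fri → 5 of Fri, Sat, Sun ✓
Feb: 28 days, starts Mon → 5 of (none)
Mar: 31 days, starts Mon → 5 of Mon, Tue, Wed
Apr: 30 days, starts Thu → 5 of Thu, Fri
May: 31 days, starts Sat → 5 of Sat, Sun, Mon ✓
Jun: 30 days, starts Tue → 5 of Tue, Wed
Jul: 31 days, starts Thu → 5 of Thu, Fri, Sat
Aug: 31 days, starts Sun → 5 of Sun, Mon, Tue ✓
Sep: 30 days, starts Wed → 5 of Wed, Thu
Oct: 31 days, starts Fri → 5 of Fri, Sat, Sun ✓
Nov: 30 days, starts Mon → 5 of Mon, Tue
Dec: 31 days, starts Wed → 5 of Wed, Thu, Fri
Months with five Sundays: Jan, May, Aug, Oct.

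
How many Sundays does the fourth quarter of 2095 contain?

13

2095-10-01 is a Saturday.
The range spans 92 days (inclusive of both endpoints).
92 = 7 × 13 + 1, so there are 13 full weeks plus 1 extra day.
Each full week contributes one Sunday: 13 so far.
The 1 extra day is Saturday — none qualify.
Total: 13 + 0 = 13.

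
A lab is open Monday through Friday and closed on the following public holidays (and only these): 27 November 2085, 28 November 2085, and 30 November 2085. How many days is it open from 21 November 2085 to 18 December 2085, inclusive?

21 November 2085 is a Wednesday.
That's 28 days from start to end, counting both.
28 = 7 × 4, so the span is exactly 4 full weeks.
Each full week contributes 5 weekdays (Mon–Fri): 4 × 5 = 20.
Total: 20.
Holidays: 27 November 2085 (Tue); 28 November 2085 (Wed); 30 November 2085 (Fri).
All 3 holidays fall on weekdays, so subtract 3.
Business days: 20 − 3 = 17.

17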